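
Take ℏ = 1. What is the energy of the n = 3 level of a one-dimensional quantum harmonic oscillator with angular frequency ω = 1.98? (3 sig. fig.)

E = 6.93

The oscillator eigenvalues are E_n = ℏω(n + ½), so E_3 = 1.98 × 3.5 = 6.930.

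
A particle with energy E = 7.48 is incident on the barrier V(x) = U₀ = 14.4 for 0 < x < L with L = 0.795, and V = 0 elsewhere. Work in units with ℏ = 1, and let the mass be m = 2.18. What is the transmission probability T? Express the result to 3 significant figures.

T = 0.000643

Since E < U₀ the interior solution is evanescent with decay constant κ = √(2m(U₀ − E))/ℏ = 5.493.
κL = 4.367, sinh(κL) = 39.39.
Matching ψ, ψ′ at both faces gives T = [1 + U₀² sinh²(κL) / (4E(U₀ − E))]⁻¹ = 1/1555 = 0.000643.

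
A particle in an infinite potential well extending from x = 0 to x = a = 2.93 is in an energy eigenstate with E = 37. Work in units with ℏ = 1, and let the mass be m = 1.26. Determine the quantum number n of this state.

From E_n = n²π²ℏ²/(2ma²) invert to n = √(2ma²E)/(πℏ).
n = (2.93/π) × √(2 × 1.26 × 37) = 9.006 → n = 9.

n = 9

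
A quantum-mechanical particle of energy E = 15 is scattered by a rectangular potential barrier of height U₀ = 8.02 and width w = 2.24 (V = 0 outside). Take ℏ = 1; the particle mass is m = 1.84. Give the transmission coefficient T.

E > U₀: inside the barrier k₂ = √(2m(E − U₀))/ℏ = 5.068, k₂w = 11.35.
Matching at both interfaces gives T⁻¹ = 1 + U₀² sin²(k₂w) / [4E(E − U₀)] = 1.135, hence T = 0.881.

T = 0.881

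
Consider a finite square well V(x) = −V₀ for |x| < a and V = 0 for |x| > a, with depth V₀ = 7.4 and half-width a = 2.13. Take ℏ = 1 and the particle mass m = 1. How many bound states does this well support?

N = 6

Define the well-strength parameter z₀ = (a/ℏ)√(2mV₀) = 2.13 × √(2·1·7.4) = 8.194.
The even/odd transcendental equations gain one root per π/2 in z₀, giving N = 1 + ⌊2z₀/π⌋ = 1 + ⌊5.217⌋ = 6.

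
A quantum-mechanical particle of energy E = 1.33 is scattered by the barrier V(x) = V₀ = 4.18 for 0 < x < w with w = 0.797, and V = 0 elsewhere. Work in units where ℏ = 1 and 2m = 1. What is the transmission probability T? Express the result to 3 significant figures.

Since E < V₀ the interior solution is evanescent with decay constant κ = √(2m(V₀ − E))/ℏ = 1.688.
κw = 1.345, sinh(κw) = 1.790.
The exact tunnelling result is T⁻¹ = 1 + V₀² sinh²(κw) / [4E(V₀ − E)] = 4.692, so T = 0.213.

T = 0.213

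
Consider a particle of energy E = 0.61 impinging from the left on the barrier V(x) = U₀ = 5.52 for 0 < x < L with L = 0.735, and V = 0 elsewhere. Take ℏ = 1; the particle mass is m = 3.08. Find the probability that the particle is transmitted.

E < U₀: inside the barrier ψ ∝ e^{±κx} with κ = √(2m(U₀ − E))/ℏ = 5.500.
κL = 4.042, sinh(κL) = 28.47.
The exact tunnelling result is T⁻¹ = 1 + U₀² sinh²(κL) / [4E(U₀ − E)] = 2062, so T = 0.000485.

T = 0.000485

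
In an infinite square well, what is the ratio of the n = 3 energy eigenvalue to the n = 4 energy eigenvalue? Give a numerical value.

0.5625

E_n = n²π²ℏ²/(2mL²) so the ratio is n₂²/n₁² = 9/16 = 0.5625.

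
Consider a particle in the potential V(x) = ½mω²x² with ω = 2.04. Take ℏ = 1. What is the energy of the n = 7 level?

E = 15.3

Using E_n = (n + ½)ℏω: E_7 = 7.5 × 2.04 = 15.30.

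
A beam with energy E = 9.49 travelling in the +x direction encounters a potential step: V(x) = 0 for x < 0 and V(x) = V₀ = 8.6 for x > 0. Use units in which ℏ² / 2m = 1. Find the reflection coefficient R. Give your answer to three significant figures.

R = 0.282

On each side the TISE gives plane waves with k = √(2m(E − V))/ℏ: k₁ = √(2·½·9.49) = 3.081, k₂ = √(2·½·0.89) = 0.9434.
Continuity of ψ and ψ′ at the step yields the reflection amplitude r = (k₁ − k₂)/(k₁ + k₂) = 0.5311; thus R = |r|² = 0.2821, T = 0.7179.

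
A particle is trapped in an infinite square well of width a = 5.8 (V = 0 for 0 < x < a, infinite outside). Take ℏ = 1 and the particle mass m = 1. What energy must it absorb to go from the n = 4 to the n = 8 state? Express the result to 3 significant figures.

E_n = n²π²ℏ²/(2ma²), so ΔE = (8² − 4²) π²ℏ²/(2ma²).
ΔE = 48 × π² / (2 × 1 × 5.8²) = 7.041.

ΔE = 7.04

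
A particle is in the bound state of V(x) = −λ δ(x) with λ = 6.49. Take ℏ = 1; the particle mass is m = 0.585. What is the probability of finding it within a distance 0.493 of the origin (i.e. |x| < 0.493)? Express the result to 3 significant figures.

The normalised bound state is ψ = √κ e^{−κ|x|} with κ = mλ/ℏ² = 3.797.
P(|x| < d) = ∫_{−d}^{d} κ e^{−2κ|x|} dx = 1 − e^{−2κd} = 1 − e^{−3.743} = 0.9763.

P = 0.976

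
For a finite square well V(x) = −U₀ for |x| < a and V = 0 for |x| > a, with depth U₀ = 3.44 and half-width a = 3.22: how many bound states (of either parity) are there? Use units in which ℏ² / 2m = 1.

N = 4

The dimensionless depth is z₀ = a√(2mU₀)/ℏ = 3.22 × √(3.440) = 5.972.
The even/odd transcendental equations gain one root per π/2 in z₀, giving N = 1 + ⌊2z₀/π⌋ = 1 + ⌊3.802⌋ = 4.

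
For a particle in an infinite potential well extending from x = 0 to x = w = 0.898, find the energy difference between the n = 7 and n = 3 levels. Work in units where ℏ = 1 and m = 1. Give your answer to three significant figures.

ΔE = 245

E_n = n²π²ℏ²/(2mw²), so ΔE = (7² − 3²) π²ℏ²/(2mw²).
ΔE = 40 × π² / (2 × 1 × 0.898²) = 244.8.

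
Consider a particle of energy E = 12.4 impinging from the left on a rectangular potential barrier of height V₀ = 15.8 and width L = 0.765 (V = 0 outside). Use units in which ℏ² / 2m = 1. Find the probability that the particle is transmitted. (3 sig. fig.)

T = 0.154

E < V₀: inside the barrier ψ ∝ e^{±κx} with κ = √(2m(V₀ − E))/ℏ = 1.844.
κL = 1.411, sinh(κL) = 1.927.
Matching ψ, ψ′ at both faces gives T = [1 + V₀² sinh²(κL) / (4E(V₀ − E))]⁻¹ = 1/6.498 = 0.154.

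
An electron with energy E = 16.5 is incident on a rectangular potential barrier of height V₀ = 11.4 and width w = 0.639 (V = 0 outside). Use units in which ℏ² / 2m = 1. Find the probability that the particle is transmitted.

Above the barrier the interior wavenumber is k₂ = √(2m(E − V₀))/ℏ = 2.258, giving phase k₂w = 1.443.
T = [1 + V₀² sin²(k₂w) / (4E(E − V₀))]⁻¹ = 1/1.380 = 0.725.

T = 0.725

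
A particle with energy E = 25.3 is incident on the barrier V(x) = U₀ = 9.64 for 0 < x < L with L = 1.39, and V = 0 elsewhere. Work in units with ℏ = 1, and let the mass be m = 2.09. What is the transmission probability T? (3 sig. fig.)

Above the barrier the interior wavenumber is k₂ = √(2m(E − U₀))/ℏ = 8.091, giving phase k₂L = 11.25.
T = [1 + U₀² sin²(k₂L) / (4E(E − U₀))]⁻¹ = 1/1.055 = 0.948.

T = 0.948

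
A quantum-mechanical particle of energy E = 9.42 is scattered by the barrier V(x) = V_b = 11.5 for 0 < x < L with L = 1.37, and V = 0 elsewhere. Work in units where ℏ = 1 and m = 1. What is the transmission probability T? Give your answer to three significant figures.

Since E < V_b the interior solution is evanescent with decay constant κ = √(2m(V_b − E))/ℏ = 2.040.
κL = 2.794, sinh(κL) = 8.145.
Matching ψ, ψ′ at both faces gives T = [1 + V_b² sinh²(κL) / (4E(V_b − E))]⁻¹ = 1/112.9 = 0.00885.

T = 0.00885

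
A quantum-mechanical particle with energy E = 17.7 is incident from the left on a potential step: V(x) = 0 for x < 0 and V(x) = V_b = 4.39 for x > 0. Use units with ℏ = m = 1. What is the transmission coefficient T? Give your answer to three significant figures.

On each side the TISE gives plane waves with k = √(2m(E − V))/ℏ: k₁ = √(2·1·17.7) = 5.950, k₂ = √(2·1·13.31) = 5.159.
Continuity of ψ and ψ′ at the step yields the reflection amplitude r = (k₁ − k₂)/(k₁ + k₂) = 0.07114; thus R = |r|² = 0.005061, T = 0.9949.

T = 0.995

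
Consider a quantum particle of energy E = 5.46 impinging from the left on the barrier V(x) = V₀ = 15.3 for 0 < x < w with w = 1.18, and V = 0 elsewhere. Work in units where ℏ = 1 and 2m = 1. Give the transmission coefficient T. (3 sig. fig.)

E < V₀: inside the barrier ψ ∝ e^{±κx} with κ = √(2m(V₀ − E))/ℏ = 3.137.
κw = 3.702, sinh(κw) = 20.24.
Matching ψ, ψ′ at both faces gives T = [1 + V₀² sinh²(κw) / (4E(V₀ − E))]⁻¹ = 1/447.3 = 0.00224.

T = 0.00224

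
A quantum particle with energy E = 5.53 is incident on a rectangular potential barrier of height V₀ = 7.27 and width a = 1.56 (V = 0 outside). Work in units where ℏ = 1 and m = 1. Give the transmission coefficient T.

T = 0.00862

E < V₀: inside the barrier ψ ∝ e^{±κx} with κ = √(2m(V₀ − E))/ℏ = 1.865.
κa = 2.910, sinh(κa) = 9.152.
The exact tunnelling result is T⁻¹ = 1 + V₀² sinh²(κa) / [4E(V₀ − E)] = 116.0, so T = 0.00862.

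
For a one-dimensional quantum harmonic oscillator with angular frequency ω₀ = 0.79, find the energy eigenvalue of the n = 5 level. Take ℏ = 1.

E = 4.35

The oscillator eigenvalues are E_n = ℏω₀(n + ½), so E_5 = 0.79 × 5.5 = 4.345.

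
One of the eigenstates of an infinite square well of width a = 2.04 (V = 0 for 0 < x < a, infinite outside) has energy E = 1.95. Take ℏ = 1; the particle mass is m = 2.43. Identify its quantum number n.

From E_n = n²π²ℏ²/(2ma²) invert to n = √(2ma²E)/(πℏ).
n = (2.04/π) × √(2 × 2.43 × 1.95) = 1.999 → n = 2.

n = 2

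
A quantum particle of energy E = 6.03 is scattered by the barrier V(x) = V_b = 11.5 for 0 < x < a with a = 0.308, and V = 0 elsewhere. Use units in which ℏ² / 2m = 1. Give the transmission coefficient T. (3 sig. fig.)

Since E < V_b the interior solution is evanescent with decay constant κ = √(2m(V_b − E))/ℏ = 2.339.
κa = 0.7204, sinh(κa) = 0.7843.
Matching ψ, ψ′ at both faces gives T = [1 + V_b² sinh²(κa) / (4E(V_b − E))]⁻¹ = 1/1.617 = 0.619.

T = 0.619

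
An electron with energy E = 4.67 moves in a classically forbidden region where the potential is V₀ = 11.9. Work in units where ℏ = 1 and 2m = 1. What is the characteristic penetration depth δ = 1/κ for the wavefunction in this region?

δ = 0.372

Since E < V₀ the TISE in this region is ψ'' = κ²ψ with κ = √(2m(V₀ − E))/ℏ.
κ = √(2 × 0.5 × 7.23) = 2.689. The penetration depth is δ = 1/κ = 0.372.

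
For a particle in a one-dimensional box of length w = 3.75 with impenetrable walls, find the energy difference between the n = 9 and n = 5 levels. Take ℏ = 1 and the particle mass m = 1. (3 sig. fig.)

ΔE = 19.7

E_n = n²π²ℏ²/(2mw²), so ΔE = (9² − 5²) π²ℏ²/(2mw²).
ΔE = 56 × π² / (2 × 1 × 3.75²) = 19.65.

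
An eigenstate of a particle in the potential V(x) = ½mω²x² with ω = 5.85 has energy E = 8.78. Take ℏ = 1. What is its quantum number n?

Invert E_n = (n + ½)ℏω: n = E/ℏω − ½ = 1.001, so n = 1.

n = 1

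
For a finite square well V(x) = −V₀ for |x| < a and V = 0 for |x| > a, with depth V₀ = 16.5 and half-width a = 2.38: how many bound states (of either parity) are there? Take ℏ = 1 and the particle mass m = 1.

The dimensionless depth is z₀ = a√(2mV₀)/ℏ = 2.38 × √(33.00) = 13.67.
A new bound state (alternating even/odd) appears each time z₀ passes a multiple of π/2, so N = ⌊2z₀/π⌋ + 1 = ⌊8.704⌋ + 1 = 9.

N = 9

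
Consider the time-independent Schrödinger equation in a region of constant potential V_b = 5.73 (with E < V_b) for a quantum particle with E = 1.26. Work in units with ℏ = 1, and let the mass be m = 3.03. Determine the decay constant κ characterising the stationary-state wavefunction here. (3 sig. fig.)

κ = 5.20

Since E < V_b the TISE in this region is ψ'' = κ²ψ with κ = √(2m(V_b − E))/ℏ.
κ = √(2 × 3.03 × 4.47) = 5.205.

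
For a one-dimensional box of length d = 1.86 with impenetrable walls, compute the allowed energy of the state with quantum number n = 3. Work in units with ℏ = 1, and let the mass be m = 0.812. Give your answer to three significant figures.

E = 15.8

Requiring ψ(0) = ψ(d) = 0 quantises k = nπ/d, hence E_n = ℏ²k²/2m = n²π²ℏ²/(2md²).
E_3 = 3² × π² / (2 × 0.812 × 1.86²) = 15.81.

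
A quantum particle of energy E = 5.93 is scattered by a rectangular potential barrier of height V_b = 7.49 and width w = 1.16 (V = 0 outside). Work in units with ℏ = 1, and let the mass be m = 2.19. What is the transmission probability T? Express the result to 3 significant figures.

T = 0.00612

E < V_b: inside the barrier ψ ∝ e^{±κx} with κ = √(2m(V_b − E))/ℏ = 2.614.
κw = 3.032, sinh(κw) = 10.35.
Matching ψ, ψ′ at both faces gives T = [1 + V_b² sinh²(κw) / (4E(V_b − E))]⁻¹ = 1/163.3 = 0.00612.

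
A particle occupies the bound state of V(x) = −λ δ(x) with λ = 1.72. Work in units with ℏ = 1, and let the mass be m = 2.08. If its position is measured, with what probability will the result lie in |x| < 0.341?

P = 0.913

The normalised bound state is ψ = √κ e^{−κ|x|} with κ = mλ/ℏ² = 3.578.
P(|x| < d) = ∫_{−d}^{d} κ e^{−2κ|x|} dx = 1 − e^{−2κd} = 1 − e^{−2.440} = 0.9128.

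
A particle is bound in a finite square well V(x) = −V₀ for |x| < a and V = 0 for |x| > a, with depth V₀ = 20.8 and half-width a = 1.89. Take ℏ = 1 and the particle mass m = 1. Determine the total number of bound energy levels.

N = 8

Define the well-strength parameter z₀ = (a/ℏ)√(2mV₀) = 1.89 × √(2·1·20.8) = 12.19.
A new bound state (alternating even/odd) appears each time z₀ passes a multiple of π/2, so N = ⌊2z₀/π⌋ + 1 = ⌊7.760⌋ + 1 = 8.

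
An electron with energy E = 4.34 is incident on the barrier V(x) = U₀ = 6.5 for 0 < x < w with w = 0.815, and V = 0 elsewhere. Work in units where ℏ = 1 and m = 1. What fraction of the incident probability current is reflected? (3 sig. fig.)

Since E < U₀ the interior solution is evanescent with decay constant κ = √(2m(U₀ − E))/ℏ = 2.078.
κw = 1.694, sinh(κw) = 2.629.
Matching ψ, ψ′ at both faces gives T = [1 + U₀² sinh²(κw) / (4E(U₀ − E))]⁻¹ = 1/8.785 = 0.114.
R = 1 − T = 0.886.

R = 0.886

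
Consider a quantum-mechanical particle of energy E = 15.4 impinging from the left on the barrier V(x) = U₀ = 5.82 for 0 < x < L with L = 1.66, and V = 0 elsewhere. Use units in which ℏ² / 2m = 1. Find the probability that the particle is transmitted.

E > U₀: inside the barrier k₂ = √(2m(E − U₀))/ℏ = 3.095, k₂L = 5.138.
T = [1 + U₀² sin²(k₂L) / (4E(E − U₀))]⁻¹ = 1/1.048 = 0.955.

T = 0.955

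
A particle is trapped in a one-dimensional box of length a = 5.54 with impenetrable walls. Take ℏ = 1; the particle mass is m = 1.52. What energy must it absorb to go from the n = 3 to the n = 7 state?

ΔE = 4.23

E_n = n²π²ℏ²/(2ma²), so ΔE = (7² − 3²) π²ℏ²/(2ma²).
ΔE = 40 × π² / (2 × 1.52 × 5.54²) = 4.231.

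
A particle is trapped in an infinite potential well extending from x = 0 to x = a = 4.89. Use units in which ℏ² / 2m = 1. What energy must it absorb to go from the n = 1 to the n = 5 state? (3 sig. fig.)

E_n = n²π²ℏ²/(2ma²), so ΔE = (5² − 1²) π²ℏ²/(2ma²).
ΔE = 24 × π² / (2 × 0.5 × 4.89²) = 9.906.

ΔE = 9.91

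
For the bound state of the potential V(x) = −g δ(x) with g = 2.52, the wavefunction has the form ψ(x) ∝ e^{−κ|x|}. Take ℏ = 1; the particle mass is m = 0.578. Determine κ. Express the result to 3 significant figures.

Integrate −(ℏ²/2m)ψ'' − gδ(x)ψ = Eψ from −ε to +ε: the ψ'' term gives ψ'(0⁺) − ψ'(0⁻) and the δ term gives −(2mg/ℏ²)ψ(0).
With ψ ∝ e^{−κ|x|} this yields −2κ = −2mg/ℏ², so κ = mg/ℏ² = 1.457.

κ = 1.46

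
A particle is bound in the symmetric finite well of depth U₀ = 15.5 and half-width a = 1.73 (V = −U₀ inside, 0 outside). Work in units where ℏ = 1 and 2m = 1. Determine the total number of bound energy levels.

N = 5

The dimensionless depth is z₀ = a√(2mU₀)/ℏ = 1.73 × √(15.50) = 6.811.
The even/odd transcendental equations gain one root per π/2 in z₀, giving N = 1 + ⌊2z₀/π⌋ = 1 + ⌊4.336⌋ = 5.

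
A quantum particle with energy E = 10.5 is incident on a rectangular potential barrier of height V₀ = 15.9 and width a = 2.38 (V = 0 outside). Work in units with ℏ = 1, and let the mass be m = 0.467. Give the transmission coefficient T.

E < V₀: inside the barrier ψ ∝ e^{±κx} with κ = √(2m(V₀ − E))/ℏ = 2.246.
κa = 5.345, sinh(κa) = 104.8.
Matching ψ, ψ′ at both faces gives T = [1 + V₀² sinh²(κa) / (4E(V₀ − E))]⁻¹ = 1/12240 = 0.0000817.

T = 0.0000817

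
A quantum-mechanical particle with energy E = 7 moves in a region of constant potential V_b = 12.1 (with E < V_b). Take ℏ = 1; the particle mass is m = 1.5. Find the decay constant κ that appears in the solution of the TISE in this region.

Since E < V_b the TISE in this region is ψ'' = κ²ψ with κ = √(2m(V_b − E))/ℏ.
κ = √(2 × 1.5 × 5.1) = 3.912.

κ = 3.91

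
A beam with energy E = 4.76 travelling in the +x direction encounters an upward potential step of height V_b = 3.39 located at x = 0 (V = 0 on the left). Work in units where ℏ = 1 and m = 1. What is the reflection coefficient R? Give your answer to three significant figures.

On each side the TISE gives plane waves with k = √(2m(E − V))/ℏ: k₁ = √(2·1·4.76) = 3.085, k₂ = √(2·1·1.37) = 1.655.
Continuity of ψ and ψ′ at the step yields the reflection amplitude r = (k₁ − k₂)/(k₁ + k₂) = 0.3017; thus R = |r|² = 0.09101, T = 0.9090.

R = 0.0910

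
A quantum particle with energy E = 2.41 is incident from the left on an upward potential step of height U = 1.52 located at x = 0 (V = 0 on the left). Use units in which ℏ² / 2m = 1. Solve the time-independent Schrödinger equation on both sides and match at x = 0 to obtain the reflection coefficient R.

The wavenumbers are k₁ = √(2mE)/ℏ = 1.552 on the left and k₂ = √(2m(E − U))/ℏ = 0.9434 on the right.
Continuity of ψ and ψ′ at the step yields the reflection amplitude r = (k₁ − k₂)/(k₁ + k₂) = 0.2440; thus R = |r|² = 0.05954, T = 0.9405.

R = 0.0595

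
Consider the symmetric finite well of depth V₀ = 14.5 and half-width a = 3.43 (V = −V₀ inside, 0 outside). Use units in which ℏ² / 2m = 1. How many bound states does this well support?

Define the well-strength parameter z₀ = (a/ℏ)√(2mV₀) = 3.43 × √(2·0.5·14.5) = 13.06.
A new bound state (alternating even/odd) appears each time z₀ passes a multiple of π/2, so N = ⌊2z₀/π⌋ + 1 = ⌊8.315⌋ + 1 = 9.

N = 9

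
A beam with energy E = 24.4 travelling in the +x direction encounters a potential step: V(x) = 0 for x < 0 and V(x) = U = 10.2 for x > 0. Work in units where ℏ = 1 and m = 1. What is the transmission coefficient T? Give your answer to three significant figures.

On each side the TISE gives plane waves with k = √(2m(E − V))/ℏ: k₁ = √(2·1·24.4) = 6.986, k₂ = √(2·1·14.2) = 5.329.
Continuity of ψ and ψ′ at the step yields the reflection amplitude r = (k₁ − k₂)/(k₁ + k₂) = 0.1345; thus R = |r|² = 0.01809, T = 0.9819.

T = 0.982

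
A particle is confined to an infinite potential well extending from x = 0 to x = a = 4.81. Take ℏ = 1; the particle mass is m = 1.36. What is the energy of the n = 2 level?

The infinite-well eigenfunctions ψ_n = √(2/a) sin(nπx/a) vanish at both walls, giving E_n = n²π²ℏ²/(2ma²).
E_2 = 2² × π² / (2 × 1.36 × 4.81²) = 0.6273.

E = 0.627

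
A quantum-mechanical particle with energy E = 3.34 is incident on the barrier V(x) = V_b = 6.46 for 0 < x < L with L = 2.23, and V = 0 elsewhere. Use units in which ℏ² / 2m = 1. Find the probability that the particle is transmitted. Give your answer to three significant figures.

T = 0.00151

E < V_b: inside the barrier ψ ∝ e^{±κx} with κ = √(2m(V_b − E))/ℏ = 1.766.
κL = 3.939, sinh(κL) = 25.67.
Matching ψ, ψ′ at both faces gives T = [1 + V_b² sinh²(κL) / (4E(V_b − E))]⁻¹ = 1/660.9 = 0.00151.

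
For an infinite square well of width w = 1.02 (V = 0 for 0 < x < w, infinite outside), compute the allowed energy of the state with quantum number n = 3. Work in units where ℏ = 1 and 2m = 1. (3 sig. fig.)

The infinite-well eigenfunctions ψ_n = √(2/w) sin(nπx/w) vanish at both walls, giving E_n = n²π²ℏ²/(2mw²).
E_3 = 3² × π² / (2 × 0.5 × 1.02²) = 85.38.

E = 85.4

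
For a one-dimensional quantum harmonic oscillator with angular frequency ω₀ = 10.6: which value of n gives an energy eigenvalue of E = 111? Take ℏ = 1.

E_n = ℏω₀(n + ½) ⇒ n = E/(ℏω₀) − ½ = 111/10.6 − 0.5 = 9.972 → n = 10.

n = 10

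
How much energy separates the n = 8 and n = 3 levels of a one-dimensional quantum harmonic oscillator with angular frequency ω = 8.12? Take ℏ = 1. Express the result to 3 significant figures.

ΔE = 40.6

E_n = ℏω(n + ½), so ΔE = (8 − 3) ℏω = 5 × 8.12 = 40.60.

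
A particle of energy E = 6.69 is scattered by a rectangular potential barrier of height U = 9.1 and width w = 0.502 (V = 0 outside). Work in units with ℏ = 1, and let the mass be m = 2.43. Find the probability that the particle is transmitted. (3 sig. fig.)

Since E < U the interior solution is evanescent with decay constant κ = √(2m(U − E))/ℏ = 3.422.
κw = 1.718, sinh(κw) = 2.697.
Matching ψ, ψ′ at both faces gives T = [1 + U² sinh²(κw) / (4E(U − E))]⁻¹ = 1/10.34 = 0.0967.

T = 0.0967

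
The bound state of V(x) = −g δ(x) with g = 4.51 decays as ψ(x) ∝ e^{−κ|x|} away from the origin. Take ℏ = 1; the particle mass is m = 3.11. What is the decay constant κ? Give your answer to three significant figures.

Integrate −(ℏ²/2m)ψ'' − gδ(x)ψ = Eψ from −ε to +ε: the ψ'' term gives ψ'(0⁺) − ψ'(0⁻) and the δ term gives −(2mg/ℏ²)ψ(0).
With ψ ∝ e^{−κ|x|} this yields −2κ = −2mg/ℏ², so κ = mg/ℏ² = 14.03.

κ = 14.0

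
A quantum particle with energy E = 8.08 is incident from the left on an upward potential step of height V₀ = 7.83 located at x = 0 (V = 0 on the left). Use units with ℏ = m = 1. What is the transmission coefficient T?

T = 0.509

The wavenumbers are k₁ = √(2mE)/ℏ = 4.020 on the left and k₂ = √(2m(E − V₀))/ℏ = 0.7071 on the right.
Continuity of ψ and ψ′ at the step yields the reflection amplitude r = (k₁ − k₂)/(k₁ + k₂) = 0.7008; thus R = |r|² = 0.4912, T = 0.5088.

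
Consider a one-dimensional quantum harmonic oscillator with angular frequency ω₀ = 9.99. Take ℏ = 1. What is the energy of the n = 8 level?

Using E_n = (n + ½)ℏω₀: E_8 = 8.5 × 9.99 = 84.92.

E = 84.9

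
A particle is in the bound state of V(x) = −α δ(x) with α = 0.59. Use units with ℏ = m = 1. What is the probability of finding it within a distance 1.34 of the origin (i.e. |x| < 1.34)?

The normalised bound state is ψ = √κ e^{−κ|x|} with κ = mα/ℏ² = 0.5900.
P(|x| < d) = ∫_{−d}^{d} κ e^{−2κ|x|} dx = 1 − e^{−2κd} = 1 − e^{−1.581} = 0.7943.

P = 0.794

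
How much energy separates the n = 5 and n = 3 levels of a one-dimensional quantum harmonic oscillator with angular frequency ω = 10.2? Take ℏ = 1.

ΔE = 20.4

E_n = ℏω(n + ½), so ΔE = (5 − 3) ℏω = 2 × 10.2 = 20.40.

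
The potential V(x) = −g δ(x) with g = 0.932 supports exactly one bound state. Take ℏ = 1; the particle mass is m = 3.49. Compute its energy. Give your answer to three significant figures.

For x ≠ 0 the bound state is ψ ∝ e^{−κ|x|}; integrating the TISE across the delta gives the cusp condition 2κ = 2mg/ℏ², so κ = 3.253.
Then E = −ℏ²κ²/(2m) = −mg²/(2ℏ²) = -1.516.

E = -1.52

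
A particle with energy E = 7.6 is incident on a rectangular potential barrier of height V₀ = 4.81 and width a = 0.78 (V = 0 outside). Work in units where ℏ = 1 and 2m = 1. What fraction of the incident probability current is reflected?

R = 0.202

E > V₀: inside the barrier k₂ = √(2m(E − V₀))/ℏ = 1.670, k₂a = 1.303.
Matching at both interfaces gives T⁻¹ = 1 + V₀² sin²(k₂a) / [4E(E − V₀)] = 1.254, hence T = 0.798.
R = 1 − T = 0.202.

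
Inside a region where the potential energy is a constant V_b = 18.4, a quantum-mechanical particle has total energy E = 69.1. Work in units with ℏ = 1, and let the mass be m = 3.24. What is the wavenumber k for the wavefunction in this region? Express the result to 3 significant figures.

With E > V_b the solution is oscillatory, ψ ∝ e^{±ikx} with k = √(2m(E − V_b))/ℏ.
k = √(2 × 3.24 × 50.7) = 18.13.

k = 18.1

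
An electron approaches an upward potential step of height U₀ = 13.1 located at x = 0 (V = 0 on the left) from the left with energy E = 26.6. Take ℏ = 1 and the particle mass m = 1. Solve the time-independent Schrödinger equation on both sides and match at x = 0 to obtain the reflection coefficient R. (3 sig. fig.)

The wavenumbers are k₁ = √(2mE)/ℏ = 7.294 on the left and k₂ = √(2m(E − U₀))/ℏ = 5.196 on the right.
Matching ψ and ψ′ at x = 0 gives r = (k₁ − k₂)/(k₁ + k₂), so R = r² = 0.02821 and T = 1 − R = 0.9718.

R = 0.0282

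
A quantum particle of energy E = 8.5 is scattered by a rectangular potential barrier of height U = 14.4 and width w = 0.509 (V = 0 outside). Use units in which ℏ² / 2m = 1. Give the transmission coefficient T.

E < U: inside the barrier ψ ∝ e^{±κx} with κ = √(2m(U − E))/ℏ = 2.429.
κw = 1.236, sinh(κw) = 1.576.
Matching ψ, ψ′ at both faces gives T = [1 + U² sinh²(κw) / (4E(U − E))]⁻¹ = 1/3.568 = 0.280.

T = 0.280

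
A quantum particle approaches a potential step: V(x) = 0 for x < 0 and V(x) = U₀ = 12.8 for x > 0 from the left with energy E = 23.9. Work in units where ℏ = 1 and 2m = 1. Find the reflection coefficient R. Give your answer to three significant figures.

On each side the TISE gives plane waves with k = √(2m(E − V))/ℏ: k₁ = √(2·½·23.9) = 4.889, k₂ = √(2·½·11.1) = 3.332.
Continuity of ψ and ψ′ at the step yields the reflection amplitude r = (k₁ − k₂)/(k₁ + k₂) = 0.1894; thus R = |r|² = 0.03588, T = 0.9641.

R = 0.0359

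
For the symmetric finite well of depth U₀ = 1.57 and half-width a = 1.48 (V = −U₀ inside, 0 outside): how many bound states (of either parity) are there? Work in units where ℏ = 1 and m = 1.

The dimensionless depth is z₀ = a√(2mU₀)/ℏ = 1.48 × √(3.140) = 2.623.
A new bound state (alternating even/odd) appears each time z₀ passes a multiple of π/2, so N = ⌊2z₀/π⌋ + 1 = ⌊1.670⌋ + 1 = 2.

N = 2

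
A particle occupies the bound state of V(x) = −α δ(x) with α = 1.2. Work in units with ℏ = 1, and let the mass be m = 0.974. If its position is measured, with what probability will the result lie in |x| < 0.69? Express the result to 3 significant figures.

The normalised bound state is ψ = √κ e^{−κ|x|} with κ = mα/ℏ² = 1.169.
P(|x| < d) = ∫_{−d}^{d} κ e^{−2κ|x|} dx = 1 − e^{−2κd} = 1 − e^{−1.613} = 0.8007.

P = 0.801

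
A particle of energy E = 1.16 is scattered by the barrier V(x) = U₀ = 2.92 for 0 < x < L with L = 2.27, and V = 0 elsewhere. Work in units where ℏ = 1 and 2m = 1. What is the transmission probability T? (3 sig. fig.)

T = 0.00924

E < U₀: inside the barrier ψ ∝ e^{±κx} with κ = √(2m(U₀ − E))/ℏ = 1.327.
κL = 3.011, sinh(κL) = 10.13.
The exact tunnelling result is T⁻¹ = 1 + U₀² sinh²(κL) / [4E(U₀ − E)] = 108.2, so T = 0.00924.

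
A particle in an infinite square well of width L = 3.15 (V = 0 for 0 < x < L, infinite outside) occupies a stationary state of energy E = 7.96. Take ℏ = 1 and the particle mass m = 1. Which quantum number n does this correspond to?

n = 4

From E_n = n²π²ℏ²/(2mL²) invert to n = √(2mL²E)/(πℏ).
n = (3.15/π) × √(2 × 1 × 7.96) = 4.001 → n = 4.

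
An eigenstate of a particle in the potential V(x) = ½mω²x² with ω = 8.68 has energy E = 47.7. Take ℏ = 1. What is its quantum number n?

n = 5

Invert E_n = (n + ½)ℏω: n = E/ℏω − ½ = 4.995, so n = 5.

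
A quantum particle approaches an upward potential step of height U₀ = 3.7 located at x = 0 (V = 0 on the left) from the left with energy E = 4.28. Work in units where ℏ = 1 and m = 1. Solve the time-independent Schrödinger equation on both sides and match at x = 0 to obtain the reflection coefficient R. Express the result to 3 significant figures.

The wavenumbers are k₁ = √(2mE)/ℏ = 2.926 on the left and k₂ = √(2m(E − U₀))/ℏ = 1.077 on the right.
Matching ψ and ψ′ at x = 0 gives r = (k₁ − k₂)/(k₁ + k₂), so R = r² = 0.2133 and T = 1 − R = 0.7867.

R = 0.213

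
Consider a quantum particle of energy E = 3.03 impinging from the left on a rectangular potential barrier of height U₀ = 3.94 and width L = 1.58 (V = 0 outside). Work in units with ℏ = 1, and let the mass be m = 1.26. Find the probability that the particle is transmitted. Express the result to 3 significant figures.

Since E < U₀ the interior solution is evanescent with decay constant κ = √(2m(U₀ − E))/ℏ = 1.514.
κL = 2.393, sinh(κL) = 5.425.
Matching ψ, ψ′ at both faces gives T = [1 + U₀² sinh²(κL) / (4E(U₀ − E))]⁻¹ = 1/42.43 = 0.0236.

T = 0.0236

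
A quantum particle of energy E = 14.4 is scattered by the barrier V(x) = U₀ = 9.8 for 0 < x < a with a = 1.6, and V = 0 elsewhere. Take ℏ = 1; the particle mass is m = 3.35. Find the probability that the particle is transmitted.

T = 0.912

E > U₀: inside the barrier k₂ = √(2m(E − U₀))/ℏ = 5.552, k₂a = 8.883.
T = [1 + U₀² sin²(k₂a) / (4E(E − U₀))]⁻¹ = 1/1.097 = 0.912.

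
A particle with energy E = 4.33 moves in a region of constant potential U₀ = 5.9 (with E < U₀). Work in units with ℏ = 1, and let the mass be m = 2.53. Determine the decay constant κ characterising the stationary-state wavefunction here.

Since E < U₀ the TISE in this region is ψ'' = κ²ψ with κ = √(2m(U₀ − E))/ℏ.
κ = √(2 × 2.53 × 1.57) = 2.819.

κ = 2.82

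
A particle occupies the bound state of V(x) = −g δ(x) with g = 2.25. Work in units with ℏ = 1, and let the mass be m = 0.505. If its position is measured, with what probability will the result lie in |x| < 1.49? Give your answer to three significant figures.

The normalised bound state is ψ = √κ e^{−κ|x|} with κ = mg/ℏ² = 1.136.
P(|x| < d) = ∫_{−d}^{d} κ e^{−2κ|x|} dx = 1 − e^{−2κd} = 1 − e^{−3.386} = 0.9662.

P = 0.966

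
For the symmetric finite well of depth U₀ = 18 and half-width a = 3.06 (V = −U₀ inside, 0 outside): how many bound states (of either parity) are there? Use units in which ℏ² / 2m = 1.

Define the well-strength parameter z₀ = (a/ℏ)√(2mU₀) = 3.06 × √(2·0.5·18) = 12.98.
A new bound state (alternating even/odd) appears each time z₀ passes a multiple of π/2, so N = ⌊2z₀/π⌋ + 1 = ⌊8.265⌋ + 1 = 9.

N = 9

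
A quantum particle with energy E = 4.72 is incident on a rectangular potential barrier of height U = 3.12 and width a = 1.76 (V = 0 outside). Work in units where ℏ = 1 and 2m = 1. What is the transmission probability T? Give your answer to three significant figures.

T = 0.832

Above the barrier the interior wavenumber is k₂ = √(2m(E − U))/ℏ = 1.265, giving phase k₂a = 2.226.
T = [1 + U² sin²(k₂a) / (4E(E − U))]⁻¹ = 1/1.203 = 0.832.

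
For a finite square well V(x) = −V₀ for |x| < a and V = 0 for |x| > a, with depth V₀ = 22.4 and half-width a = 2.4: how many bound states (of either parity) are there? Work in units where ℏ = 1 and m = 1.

N = 11

The dimensionless depth is z₀ = a√(2mV₀)/ℏ = 2.4 × √(44.80) = 16.06.
A new bound state (alternating even/odd) appears each time z₀ passes a multiple of π/2, so N = ⌊2z₀/π⌋ + 1 = ⌊10.23⌋ + 1 = 11.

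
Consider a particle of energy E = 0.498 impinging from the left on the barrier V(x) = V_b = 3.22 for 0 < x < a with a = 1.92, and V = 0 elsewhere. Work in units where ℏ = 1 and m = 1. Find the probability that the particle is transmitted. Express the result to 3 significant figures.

Since E < V_b the interior solution is evanescent with decay constant κ = √(2m(V_b − E))/ℏ = 2.333.
κa = 4.480, sinh(κa) = 44.10.
The exact tunnelling result is T⁻¹ = 1 + V_b² sinh²(κa) / [4E(V_b − E)] = 3720, so T = 0.000269.

T = 0.000269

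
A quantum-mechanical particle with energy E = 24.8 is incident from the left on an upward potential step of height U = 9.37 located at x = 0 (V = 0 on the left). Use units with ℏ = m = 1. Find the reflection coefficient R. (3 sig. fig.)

R = 0.0139

On each side the TISE gives plane waves with k = √(2m(E − V))/ℏ: k₁ = √(2·1·24.8) = 7.043, k₂ = √(2·1·15.43) = 5.555.
Continuity of ψ and ψ′ at the step yields the reflection amplitude r = (k₁ − k₂)/(k₁ + k₂) = 0.1181; thus R = |r|² = 0.01394, T = 0.9861.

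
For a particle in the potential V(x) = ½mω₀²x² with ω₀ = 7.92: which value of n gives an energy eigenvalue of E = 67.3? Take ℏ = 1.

n = 8

E_n = ℏω₀(n + ½) ⇒ n = E/(ℏω₀) − ½ = 67.3/7.92 − 0.5 = 7.997 → n = 8.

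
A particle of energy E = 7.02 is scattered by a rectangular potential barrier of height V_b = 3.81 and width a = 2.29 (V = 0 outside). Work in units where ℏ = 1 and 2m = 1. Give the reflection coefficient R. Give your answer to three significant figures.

R = 0.0977

E > V_b: inside the barrier k₂ = √(2m(E − V_b))/ℏ = 1.792, k₂a = 4.103.
T = [1 + V_b² sin²(k₂a) / (4E(E − V_b))]⁻¹ = 1/1.108 = 0.902.
R = 1 − T = 0.0977.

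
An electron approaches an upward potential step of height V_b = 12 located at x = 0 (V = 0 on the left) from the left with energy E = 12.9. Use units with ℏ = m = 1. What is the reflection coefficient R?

R = 0.339

The wavenumbers are k₁ = √(2mE)/ℏ = 5.079 on the left and k₂ = √(2m(E − V_b))/ℏ = 1.342 on the right.
Continuity of ψ and ψ′ at the step yields the reflection amplitude r = (k₁ − k₂)/(k₁ + k₂) = 0.5821; thus R = |r|² = 0.3389, T = 0.6611.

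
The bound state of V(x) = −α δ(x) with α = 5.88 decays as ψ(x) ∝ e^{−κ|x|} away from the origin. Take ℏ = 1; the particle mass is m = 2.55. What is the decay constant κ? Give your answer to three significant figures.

Integrating the TISE across x = 0 gives the cusp condition ψ'(0⁺) − ψ'(0⁻) = −(2mα/ℏ²)ψ(0).
With ψ ∝ e^{−κ|x|} this yields −2κ = −2mα/ℏ², so κ = mα/ℏ² = 14.99.

κ = 15.0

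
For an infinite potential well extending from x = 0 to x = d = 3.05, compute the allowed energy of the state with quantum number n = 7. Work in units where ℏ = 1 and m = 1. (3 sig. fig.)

Requiring ψ(0) = ψ(d) = 0 quantises k = nπ/d, hence E_n = ℏ²k²/2m = n²π²ℏ²/(2md²).
E_7 = 7² × π² / (2 × 1 × 3.05²) = 25.99.

E = 26.0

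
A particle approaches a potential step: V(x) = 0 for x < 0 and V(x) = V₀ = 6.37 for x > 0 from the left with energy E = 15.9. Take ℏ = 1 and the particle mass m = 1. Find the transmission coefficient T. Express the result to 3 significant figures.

The wavenumbers are k₁ = √(2mE)/ℏ = 5.639 on the left and k₂ = √(2m(E − V₀))/ℏ = 4.366 on the right.
Continuity of ψ and ψ′ at the step yields the reflection amplitude r = (k₁ − k₂)/(k₁ + k₂) = 0.1273; thus R = |r|² = 0.01620, T = 0.9838.

T = 0.984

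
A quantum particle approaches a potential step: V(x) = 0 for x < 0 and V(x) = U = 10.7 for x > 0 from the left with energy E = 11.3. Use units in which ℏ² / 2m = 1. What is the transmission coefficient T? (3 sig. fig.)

T = 0.609

On each side the TISE gives plane waves with k = √(2m(E − V))/ℏ: k₁ = √(2·½·11.3) = 3.362, k₂ = √(2·½·0.6) = 0.7746.
Continuity of ψ and ψ′ at the step yields the reflection amplitude r = (k₁ − k₂)/(k₁ + k₂) = 0.6254; thus R = |r|² = 0.3912, T = 0.6088.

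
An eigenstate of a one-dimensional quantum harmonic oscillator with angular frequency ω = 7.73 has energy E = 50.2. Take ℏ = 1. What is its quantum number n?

Invert E_n = (n + ½)ℏω: n = E/ℏω − ½ = 5.994, so n = 6.

n = 6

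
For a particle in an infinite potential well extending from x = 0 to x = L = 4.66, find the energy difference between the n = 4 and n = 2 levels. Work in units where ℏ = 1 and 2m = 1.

ΔE = 5.45

E_n = n²π²ℏ²/(2mL²), so ΔE = (4² − 2²) π²ℏ²/(2mL²).
ΔE = 12 × π² / (2 × 0.5 × 4.66²) = 5.454.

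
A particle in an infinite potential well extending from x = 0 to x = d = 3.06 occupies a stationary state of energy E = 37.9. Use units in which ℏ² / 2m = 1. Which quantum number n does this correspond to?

For an infinite well E_n = n²π²ℏ²/(2md²), so n = (d/πℏ)√(2mE).
n = (3.06/π) × √(2 × 0.5 × 37.9) = 5.996 → n = 6.

n = 6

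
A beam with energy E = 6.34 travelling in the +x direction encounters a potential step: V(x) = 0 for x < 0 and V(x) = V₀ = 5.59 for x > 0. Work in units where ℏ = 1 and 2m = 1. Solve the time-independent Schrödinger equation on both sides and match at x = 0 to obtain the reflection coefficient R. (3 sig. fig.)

The wavenumbers are k₁ = √(2mE)/ℏ = 2.518 on the left and k₂ = √(2m(E − V₀))/ℏ = 0.8660 on the right.
Continuity of ψ and ψ′ at the step yields the reflection amplitude r = (k₁ − k₂)/(k₁ + k₂) = 0.4882; thus R = |r|² = 0.2383, T = 0.7617.

R = 0.238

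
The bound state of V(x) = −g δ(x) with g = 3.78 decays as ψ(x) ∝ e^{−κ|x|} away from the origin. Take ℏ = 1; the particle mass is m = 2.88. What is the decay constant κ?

κ = 10.9

Integrating the TISE across x = 0 gives the cusp condition ψ'(0⁺) − ψ'(0⁻) = −(2mg/ℏ²)ψ(0).
With ψ ∝ e^{−κ|x|} this yields −2κ = −2mg/ℏ², so κ = mg/ℏ² = 10.89.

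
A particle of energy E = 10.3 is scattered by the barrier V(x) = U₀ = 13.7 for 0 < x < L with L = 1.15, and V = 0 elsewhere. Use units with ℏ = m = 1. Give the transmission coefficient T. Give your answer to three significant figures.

T = 0.00740

Since E < U₀ the interior solution is evanescent with decay constant κ = √(2m(U₀ − E))/ℏ = 2.608.
κL = 2.999, sinh(κL) = 10.01.
The exact tunnelling result is T⁻¹ = 1 + U₀² sinh²(κL) / [4E(U₀ − E)] = 135.2, so T = 0.00740.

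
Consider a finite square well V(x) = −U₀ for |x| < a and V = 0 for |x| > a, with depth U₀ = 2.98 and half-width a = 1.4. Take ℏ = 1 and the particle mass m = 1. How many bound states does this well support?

N = 3

The dimensionless depth is z₀ = a√(2mU₀)/ℏ = 1.4 × √(5.960) = 3.418.
A new bound state (alternating even/odd) appears each time z₀ passes a multiple of π/2, so N = ⌊2z₀/π⌋ + 1 = ⌊2.176⌋ + 1 = 3.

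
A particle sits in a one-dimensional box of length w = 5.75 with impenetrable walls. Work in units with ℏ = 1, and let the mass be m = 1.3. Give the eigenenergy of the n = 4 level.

The infinite-well eigenfunctions ψ_n = √(2/w) sin(nπx/w) vanish at both walls, giving E_n = n²π²ℏ²/(2mw²).
E_4 = 4² × π² / (2 × 1.3 × 5.75²) = 1.837.

E = 1.84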